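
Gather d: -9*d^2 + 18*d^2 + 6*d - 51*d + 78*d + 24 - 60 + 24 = 9*d^2 + 33*d - 12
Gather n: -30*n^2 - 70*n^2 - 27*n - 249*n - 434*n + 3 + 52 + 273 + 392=-100*n^2 - 710*n + 720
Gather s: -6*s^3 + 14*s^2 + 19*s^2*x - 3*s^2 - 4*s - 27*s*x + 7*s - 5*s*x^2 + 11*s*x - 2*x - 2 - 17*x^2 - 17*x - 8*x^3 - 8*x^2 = -6*s^3 + s^2*(19*x + 11) + s*(-5*x^2 - 16*x + 3) - 8*x^3 - 25*x^2 - 19*x - 2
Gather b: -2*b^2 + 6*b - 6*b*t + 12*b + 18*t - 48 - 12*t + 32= -2*b^2 + b*(18 - 6*t) + 6*t - 16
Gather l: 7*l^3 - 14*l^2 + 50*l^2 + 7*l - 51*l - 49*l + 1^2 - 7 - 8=7*l^3 + 36*l^2 - 93*l - 14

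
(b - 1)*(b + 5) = b^2 + 4*b - 5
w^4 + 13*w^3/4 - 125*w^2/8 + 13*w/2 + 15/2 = (w - 2)*(w - 5/4)*(w + 1/2)*(w + 6)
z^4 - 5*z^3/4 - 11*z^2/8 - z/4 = z*(z - 2)*(z + 1/4)*(z + 1/2)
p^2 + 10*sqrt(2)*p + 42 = (p + 3*sqrt(2))*(p + 7*sqrt(2))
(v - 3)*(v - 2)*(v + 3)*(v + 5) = v^4 + 3*v^3 - 19*v^2 - 27*v + 90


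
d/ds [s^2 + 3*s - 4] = 2*s + 3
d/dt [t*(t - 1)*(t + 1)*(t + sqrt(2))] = 4*t^3 + 3*sqrt(2)*t^2 - 2*t - sqrt(2)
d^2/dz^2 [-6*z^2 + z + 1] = -12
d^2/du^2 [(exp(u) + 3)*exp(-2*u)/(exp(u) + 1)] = 2*(2*exp(3*u) + 15*exp(2*u) + 17*exp(u) + 6)*exp(-2*u)/(exp(3*u) + 3*exp(2*u) + 3*exp(u) + 1)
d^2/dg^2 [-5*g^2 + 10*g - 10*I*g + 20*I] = -10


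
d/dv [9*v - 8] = 9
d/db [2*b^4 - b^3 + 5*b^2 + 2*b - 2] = 8*b^3 - 3*b^2 + 10*b + 2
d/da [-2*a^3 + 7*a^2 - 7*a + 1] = -6*a^2 + 14*a - 7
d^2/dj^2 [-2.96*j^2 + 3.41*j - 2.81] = -5.92000000000000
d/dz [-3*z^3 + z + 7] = 1 - 9*z^2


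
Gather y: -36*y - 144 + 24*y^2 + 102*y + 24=24*y^2 + 66*y - 120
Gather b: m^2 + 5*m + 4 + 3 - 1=m^2 + 5*m + 6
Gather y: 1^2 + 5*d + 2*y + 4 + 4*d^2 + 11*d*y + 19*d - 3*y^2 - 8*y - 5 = 4*d^2 + 24*d - 3*y^2 + y*(11*d - 6)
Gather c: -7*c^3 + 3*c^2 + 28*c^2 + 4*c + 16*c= -7*c^3 + 31*c^2 + 20*c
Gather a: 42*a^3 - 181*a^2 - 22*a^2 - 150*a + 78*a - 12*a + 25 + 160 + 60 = 42*a^3 - 203*a^2 - 84*a + 245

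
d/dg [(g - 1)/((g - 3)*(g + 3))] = (-g^2 + 2*g - 9)/(g^4 - 18*g^2 + 81)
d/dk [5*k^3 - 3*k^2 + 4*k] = 15*k^2 - 6*k + 4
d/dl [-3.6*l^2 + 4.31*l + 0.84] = 4.31 - 7.2*l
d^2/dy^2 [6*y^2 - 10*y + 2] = 12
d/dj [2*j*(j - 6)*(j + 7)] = 6*j^2 + 4*j - 84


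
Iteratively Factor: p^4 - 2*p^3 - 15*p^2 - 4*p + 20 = (p - 5)*(p^3 + 3*p^2 - 4) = (p - 5)*(p + 2)*(p^2 + p - 2) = (p - 5)*(p - 1)*(p + 2)*(p + 2)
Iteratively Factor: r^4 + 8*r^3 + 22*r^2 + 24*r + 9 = (r + 3)*(r^3 + 5*r^2 + 7*r + 3) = (r + 1)*(r + 3)*(r^2 + 4*r + 3) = (r + 1)^2*(r + 3)*(r + 3)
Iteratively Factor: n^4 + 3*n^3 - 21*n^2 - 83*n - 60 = (n - 5)*(n^3 + 8*n^2 + 19*n + 12) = (n - 5)*(n + 4)*(n^2 + 4*n + 3) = (n - 5)*(n + 3)*(n + 4)*(n + 1)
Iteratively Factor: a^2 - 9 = (a + 3)*(a - 3)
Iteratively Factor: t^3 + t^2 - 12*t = (t - 3)*(t^2 + 4*t) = (t - 3)*(t + 4)*(t)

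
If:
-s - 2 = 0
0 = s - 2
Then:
No Solution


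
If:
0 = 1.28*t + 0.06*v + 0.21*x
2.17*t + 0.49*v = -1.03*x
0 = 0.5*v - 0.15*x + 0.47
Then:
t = -0.04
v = -0.80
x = 0.46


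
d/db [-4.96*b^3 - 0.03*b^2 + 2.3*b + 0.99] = -14.88*b^2 - 0.06*b + 2.3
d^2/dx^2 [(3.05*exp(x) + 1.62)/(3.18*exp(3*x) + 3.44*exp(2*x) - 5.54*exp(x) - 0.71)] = (123.37128*exp(6*x) + 247.532472*exp(5*x) + 445.958864*exp(4*x) + 167.24945*exp(3*x) - 15.005292*exp(2*x) + 53.550274*exp(x) - 4.834603)*exp(x)/(32.157432*exp(9*x) + 104.359968*exp(8*x) - 55.175544*exp(7*x) - 344.450836*exp(6*x) + 49.5224400000001*exp(5*x) + 366.581016*exp(4*x) - 84.036974*exp(3*x) - 60.170796*exp(2*x) - 8.378142*exp(x) - 0.357911)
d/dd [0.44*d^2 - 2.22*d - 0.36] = 0.88*d - 2.22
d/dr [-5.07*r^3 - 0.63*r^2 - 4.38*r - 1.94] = -15.21*r^2 - 1.26*r - 4.38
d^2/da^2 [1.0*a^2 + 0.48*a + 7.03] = 2.00000000000000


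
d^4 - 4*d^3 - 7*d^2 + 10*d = d*(d - 5)*(d - 1)*(d + 2)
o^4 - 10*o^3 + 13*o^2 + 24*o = o*(o - 8)*(o - 3)*(o + 1)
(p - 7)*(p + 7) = p^2 - 49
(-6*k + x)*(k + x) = -6*k^2 - 5*k*x + x^2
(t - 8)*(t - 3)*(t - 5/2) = t^3 - 27*t^2/2 + 103*t/2 - 60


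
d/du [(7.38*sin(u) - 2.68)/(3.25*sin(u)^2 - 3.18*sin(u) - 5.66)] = (-23.985*sin(u)^2 + 17.42*sin(u) - 50.2932)*cos(u)/(10.5625*sin(u)^4 - 20.67*sin(u)^3 - 26.6776*sin(u)^2 + 35.9976*sin(u) + 32.0356)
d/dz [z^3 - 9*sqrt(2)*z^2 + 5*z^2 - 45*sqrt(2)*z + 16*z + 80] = 3*z^2 - 18*sqrt(2)*z + 10*z - 45*sqrt(2) + 16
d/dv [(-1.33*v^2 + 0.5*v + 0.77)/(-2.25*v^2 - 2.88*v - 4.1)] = (4.9554*v^2 + 14.371*v + 0.1676)/(5.0625*v^4 + 12.96*v^3 + 26.7444*v^2 + 23.616*v + 16.81)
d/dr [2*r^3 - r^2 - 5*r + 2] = 6*r^2 - 2*r - 5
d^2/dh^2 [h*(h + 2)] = 2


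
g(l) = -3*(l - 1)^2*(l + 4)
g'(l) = -3*(l - 1)^2 - 3*(l + 4)*(2*l - 2) = -9*l^2 - 12*l + 21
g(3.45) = -134.16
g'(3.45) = -127.52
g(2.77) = -63.63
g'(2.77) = -81.30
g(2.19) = -26.30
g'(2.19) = -48.44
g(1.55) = -5.04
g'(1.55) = -19.22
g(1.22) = -0.76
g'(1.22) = -7.04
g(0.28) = -6.66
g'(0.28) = 16.93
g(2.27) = -30.34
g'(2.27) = -52.62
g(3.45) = -134.16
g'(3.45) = -127.52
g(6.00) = -750.00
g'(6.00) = -375.00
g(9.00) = -2496.00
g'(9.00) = -816.00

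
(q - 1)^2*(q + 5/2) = q^3 + q^2/2 - 4*q + 5/2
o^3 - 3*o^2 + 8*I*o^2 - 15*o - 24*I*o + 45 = (o - 3)*(o + 3*I)*(o + 5*I)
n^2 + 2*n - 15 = (n - 3)*(n + 5)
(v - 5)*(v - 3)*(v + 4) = v^3 - 4*v^2 - 17*v + 60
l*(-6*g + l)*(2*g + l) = -12*g^2*l - 4*g*l^2 + l^3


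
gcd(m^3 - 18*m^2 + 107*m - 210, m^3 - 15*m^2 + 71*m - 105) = m^2 - 12*m + 35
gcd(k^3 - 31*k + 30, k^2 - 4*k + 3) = k - 1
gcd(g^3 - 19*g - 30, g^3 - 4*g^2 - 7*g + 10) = g^2 - 3*g - 10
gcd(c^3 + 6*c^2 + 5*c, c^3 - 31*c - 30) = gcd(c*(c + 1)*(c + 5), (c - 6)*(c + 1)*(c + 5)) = c^2 + 6*c + 5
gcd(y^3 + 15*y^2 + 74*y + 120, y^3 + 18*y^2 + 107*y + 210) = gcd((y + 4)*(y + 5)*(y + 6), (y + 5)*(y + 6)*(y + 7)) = y^2 + 11*y + 30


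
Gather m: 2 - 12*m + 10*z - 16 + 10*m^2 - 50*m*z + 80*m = 10*m^2 + m*(68 - 50*z) + 10*z - 14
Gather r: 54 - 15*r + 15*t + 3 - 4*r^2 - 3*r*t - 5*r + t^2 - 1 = -4*r^2 + r*(-3*t - 20) + t^2 + 15*t + 56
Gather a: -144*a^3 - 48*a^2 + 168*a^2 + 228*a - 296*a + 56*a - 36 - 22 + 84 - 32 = -144*a^3 + 120*a^2 - 12*a - 6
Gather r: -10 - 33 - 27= -70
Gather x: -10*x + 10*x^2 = 10*x^2 - 10*x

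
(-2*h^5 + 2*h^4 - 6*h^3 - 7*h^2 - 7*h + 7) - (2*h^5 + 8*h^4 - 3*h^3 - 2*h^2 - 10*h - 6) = -4*h^5 - 6*h^4 - 3*h^3 - 5*h^2 + 3*h + 13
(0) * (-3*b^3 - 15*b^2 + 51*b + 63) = 0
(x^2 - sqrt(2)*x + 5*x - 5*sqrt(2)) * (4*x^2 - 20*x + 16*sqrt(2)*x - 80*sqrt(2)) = 4*x^4 + 12*sqrt(2)*x^3 - 132*x^2 - 300*sqrt(2)*x + 800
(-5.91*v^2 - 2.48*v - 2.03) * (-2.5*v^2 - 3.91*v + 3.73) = 14.775*v^4 + 29.3081*v^3 - 7.2725*v^2 - 1.3131*v - 7.5719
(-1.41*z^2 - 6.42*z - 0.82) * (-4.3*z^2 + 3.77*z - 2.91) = 6.063*z^4 + 22.2903*z^3 - 16.5743*z^2 + 15.5908*z + 2.3862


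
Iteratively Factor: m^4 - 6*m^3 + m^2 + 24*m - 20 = (m + 2)*(m^3 - 8*m^2 + 17*m - 10) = (m - 5)*(m + 2)*(m^2 - 3*m + 2) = (m - 5)*(m - 1)*(m + 2)*(m - 2)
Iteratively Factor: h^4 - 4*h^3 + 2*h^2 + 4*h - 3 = (h - 1)*(h^3 - 3*h^2 - h + 3) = (h - 3)*(h - 1)*(h^2 - 1) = (h - 3)*(h - 1)^2*(h + 1)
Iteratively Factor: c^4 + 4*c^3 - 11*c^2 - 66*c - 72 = (c - 4)*(c^3 + 8*c^2 + 21*c + 18) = (c - 4)*(c + 3)*(c^2 + 5*c + 6) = (c - 4)*(c + 3)^2*(c + 2)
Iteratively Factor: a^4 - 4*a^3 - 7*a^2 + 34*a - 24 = (a - 4)*(a^3 - 7*a + 6) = (a - 4)*(a - 2)*(a^2 + 2*a - 3) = (a - 4)*(a - 2)*(a - 1)*(a + 3)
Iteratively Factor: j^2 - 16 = (j - 4)*(j + 4)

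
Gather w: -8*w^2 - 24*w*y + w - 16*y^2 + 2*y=-8*w^2 + w*(1 - 24*y) - 16*y^2 + 2*y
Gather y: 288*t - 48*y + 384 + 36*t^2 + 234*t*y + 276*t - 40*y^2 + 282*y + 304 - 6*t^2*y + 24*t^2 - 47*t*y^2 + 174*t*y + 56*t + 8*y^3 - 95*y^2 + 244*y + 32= 60*t^2 + 620*t + 8*y^3 + y^2*(-47*t - 135) + y*(-6*t^2 + 408*t + 478) + 720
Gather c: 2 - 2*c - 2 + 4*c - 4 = 2*c - 4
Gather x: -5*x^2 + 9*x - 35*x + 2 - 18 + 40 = -5*x^2 - 26*x + 24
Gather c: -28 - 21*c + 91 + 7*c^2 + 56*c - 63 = 7*c^2 + 35*c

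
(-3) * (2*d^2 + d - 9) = -6*d^2 - 3*d + 27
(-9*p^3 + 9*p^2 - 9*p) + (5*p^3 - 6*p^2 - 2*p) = -4*p^3 + 3*p^2 - 11*p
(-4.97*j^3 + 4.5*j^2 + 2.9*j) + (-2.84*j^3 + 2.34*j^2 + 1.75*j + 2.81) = -7.81*j^3 + 6.84*j^2 + 4.65*j + 2.81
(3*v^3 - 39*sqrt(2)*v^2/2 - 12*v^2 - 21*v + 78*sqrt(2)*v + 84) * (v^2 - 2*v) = 3*v^5 - 39*sqrt(2)*v^4/2 - 18*v^4 + 3*v^3 + 117*sqrt(2)*v^3 - 156*sqrt(2)*v^2 + 126*v^2 - 168*v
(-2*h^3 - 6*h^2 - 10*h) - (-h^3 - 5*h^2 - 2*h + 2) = -h^3 - h^2 - 8*h - 2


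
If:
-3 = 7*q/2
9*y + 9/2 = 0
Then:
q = -6/7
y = -1/2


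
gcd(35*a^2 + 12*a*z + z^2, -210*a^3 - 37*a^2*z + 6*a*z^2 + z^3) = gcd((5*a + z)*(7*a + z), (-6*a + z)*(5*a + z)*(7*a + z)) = 35*a^2 + 12*a*z + z^2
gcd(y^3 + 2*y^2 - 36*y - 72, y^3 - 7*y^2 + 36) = y^2 - 4*y - 12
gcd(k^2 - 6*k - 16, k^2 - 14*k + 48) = k - 8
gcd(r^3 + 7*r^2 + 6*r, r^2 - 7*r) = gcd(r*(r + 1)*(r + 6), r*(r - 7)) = r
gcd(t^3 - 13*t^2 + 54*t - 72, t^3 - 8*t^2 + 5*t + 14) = 1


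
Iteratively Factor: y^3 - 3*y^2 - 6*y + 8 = (y + 2)*(y^2 - 5*y + 4) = (y - 4)*(y + 2)*(y - 1)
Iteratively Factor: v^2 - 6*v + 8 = (v - 4)*(v - 2)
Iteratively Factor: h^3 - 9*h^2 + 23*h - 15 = (h - 1)*(h^2 - 8*h + 15) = (h - 5)*(h - 1)*(h - 3)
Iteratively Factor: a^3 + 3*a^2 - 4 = (a + 2)*(a^2 + a - 2) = (a + 2)^2*(a - 1)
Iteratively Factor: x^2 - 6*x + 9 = (x - 3)*(x - 3)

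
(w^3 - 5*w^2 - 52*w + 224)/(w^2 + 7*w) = w - 12 + 32/w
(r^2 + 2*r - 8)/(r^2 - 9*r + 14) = (r + 4)/(r - 7)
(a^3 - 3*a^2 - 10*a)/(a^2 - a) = (a^2 - 3*a - 10)/(a - 1)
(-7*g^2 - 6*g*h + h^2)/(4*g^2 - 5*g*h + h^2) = (-7*g^2 - 6*g*h + h^2)/(4*g^2 - 5*g*h + h^2)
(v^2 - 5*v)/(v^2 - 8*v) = (v - 5)/(v - 8)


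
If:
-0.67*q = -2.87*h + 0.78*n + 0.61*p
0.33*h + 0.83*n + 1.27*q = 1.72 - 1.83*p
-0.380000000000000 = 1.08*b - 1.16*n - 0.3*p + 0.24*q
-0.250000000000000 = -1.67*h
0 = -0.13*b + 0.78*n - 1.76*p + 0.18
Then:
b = -3.12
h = 0.15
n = -1.81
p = -0.47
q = 3.17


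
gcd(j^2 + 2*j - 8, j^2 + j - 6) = j - 2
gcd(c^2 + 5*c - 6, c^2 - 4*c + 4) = 1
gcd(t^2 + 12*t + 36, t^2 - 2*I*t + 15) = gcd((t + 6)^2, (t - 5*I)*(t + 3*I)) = 1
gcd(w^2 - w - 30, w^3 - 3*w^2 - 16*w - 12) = w - 6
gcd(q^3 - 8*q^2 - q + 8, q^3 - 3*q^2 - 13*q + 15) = q - 1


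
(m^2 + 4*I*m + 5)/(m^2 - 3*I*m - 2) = (m + 5*I)/(m - 2*I)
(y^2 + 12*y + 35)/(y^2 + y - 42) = (y + 5)/(y - 6)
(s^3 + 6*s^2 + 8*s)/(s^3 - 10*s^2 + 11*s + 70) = s*(s + 4)/(s^2 - 12*s + 35)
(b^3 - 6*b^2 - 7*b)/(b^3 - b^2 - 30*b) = (-b^2 + 6*b + 7)/(-b^2 + b + 30)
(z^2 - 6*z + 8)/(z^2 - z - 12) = (z - 2)/(z + 3)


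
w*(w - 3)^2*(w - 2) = w^4 - 8*w^3 + 21*w^2 - 18*w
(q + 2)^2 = q^2 + 4*q + 4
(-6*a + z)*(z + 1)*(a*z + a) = -6*a^2*z^2 - 12*a^2*z - 6*a^2 + a*z^3 + 2*a*z^2 + a*z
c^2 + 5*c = c*(c + 5)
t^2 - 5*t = t*(t - 5)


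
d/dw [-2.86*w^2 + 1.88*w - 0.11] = 1.88 - 5.72*w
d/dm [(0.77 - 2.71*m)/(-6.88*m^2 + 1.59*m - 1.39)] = (-18.6448*m^2 + 10.5952*m + 2.5426)/(47.3344*m^4 - 21.8784*m^3 + 21.6545*m^2 - 4.4202*m + 1.9321)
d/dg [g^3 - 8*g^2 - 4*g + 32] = 3*g^2 - 16*g - 4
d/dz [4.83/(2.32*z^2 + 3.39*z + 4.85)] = (-22.4112*z - 16.3737)/(2.32*z^2 + 3.39*z + 4.85)^2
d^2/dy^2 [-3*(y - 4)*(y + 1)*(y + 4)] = -18*y - 6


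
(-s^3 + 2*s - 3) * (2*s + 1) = -2*s^4 - s^3 + 4*s^2 - 4*s - 3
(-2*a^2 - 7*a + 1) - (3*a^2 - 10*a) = -5*a^2 + 3*a + 1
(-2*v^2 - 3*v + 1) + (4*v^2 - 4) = 2*v^2 - 3*v - 3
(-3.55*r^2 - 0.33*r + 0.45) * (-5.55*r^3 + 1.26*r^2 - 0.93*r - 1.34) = 19.7025*r^5 - 2.6415*r^4 + 0.3882*r^3 + 5.6309*r^2 + 0.0237*r - 0.603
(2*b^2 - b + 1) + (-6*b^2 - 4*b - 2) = -4*b^2 - 5*b - 1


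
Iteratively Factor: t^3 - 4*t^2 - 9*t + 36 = (t - 3)*(t^2 - t - 12) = (t - 3)*(t + 3)*(t - 4)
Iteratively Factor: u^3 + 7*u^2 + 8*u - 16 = (u - 1)*(u^2 + 8*u + 16) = (u - 1)*(u + 4)*(u + 4)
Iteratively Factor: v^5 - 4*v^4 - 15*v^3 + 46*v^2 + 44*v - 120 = (v - 2)*(v^4 - 2*v^3 - 19*v^2 + 8*v + 60) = (v - 5)*(v - 2)*(v^3 + 3*v^2 - 4*v - 12) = (v - 5)*(v - 2)^2*(v^2 + 5*v + 6) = (v - 5)*(v - 2)^2*(v + 3)*(v + 2)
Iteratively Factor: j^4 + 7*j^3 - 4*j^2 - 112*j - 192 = (j + 4)*(j^3 + 3*j^2 - 16*j - 48) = (j + 4)^2*(j^2 - j - 12) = (j - 4)*(j + 4)^2*(j + 3)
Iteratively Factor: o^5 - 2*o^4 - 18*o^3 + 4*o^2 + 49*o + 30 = (o + 1)*(o^4 - 3*o^3 - 15*o^2 + 19*o + 30) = (o + 1)*(o + 3)*(o^3 - 6*o^2 + 3*o + 10) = (o - 2)*(o + 1)*(o + 3)*(o^2 - 4*o - 5) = (o - 5)*(o - 2)*(o + 1)*(o + 3)*(o + 1)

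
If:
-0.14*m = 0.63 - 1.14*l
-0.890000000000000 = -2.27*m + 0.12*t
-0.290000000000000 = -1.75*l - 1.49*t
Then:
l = 0.60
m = 0.37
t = -0.51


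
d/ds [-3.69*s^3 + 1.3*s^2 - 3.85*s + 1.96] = -11.07*s^2 + 2.6*s - 3.85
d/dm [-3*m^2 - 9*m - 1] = -6*m - 9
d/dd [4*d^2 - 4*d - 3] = 8*d - 4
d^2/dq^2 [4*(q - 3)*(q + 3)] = 8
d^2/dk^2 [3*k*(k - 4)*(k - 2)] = 18*k - 36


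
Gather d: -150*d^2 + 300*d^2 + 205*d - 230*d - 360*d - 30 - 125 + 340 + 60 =150*d^2 - 385*d + 245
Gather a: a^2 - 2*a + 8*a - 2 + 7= a^2 + 6*a + 5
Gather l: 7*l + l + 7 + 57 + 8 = 8*l + 72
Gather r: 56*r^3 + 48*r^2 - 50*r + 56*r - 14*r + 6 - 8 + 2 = 56*r^3 + 48*r^2 - 8*r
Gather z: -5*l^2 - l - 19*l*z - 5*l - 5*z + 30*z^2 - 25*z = -5*l^2 - 6*l + 30*z^2 + z*(-19*l - 30)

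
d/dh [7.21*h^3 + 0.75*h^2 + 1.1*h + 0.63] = 21.63*h^2 + 1.5*h + 1.1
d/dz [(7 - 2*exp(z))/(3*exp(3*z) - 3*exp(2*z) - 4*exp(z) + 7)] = (12*exp(3*z) - 69*exp(2*z) + 42*exp(z) + 14)*exp(z)/(9*exp(6*z) - 18*exp(5*z) - 15*exp(4*z) + 66*exp(3*z) - 26*exp(2*z) - 56*exp(z) + 49)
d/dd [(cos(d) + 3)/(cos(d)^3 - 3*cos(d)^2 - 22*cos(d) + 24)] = (-33*cos(d)/2 + 3*cos(2*d) + cos(3*d)/2 - 87)*sin(d)/(cos(d)^3 - 3*cos(d)^2 - 22*cos(d) + 24)^2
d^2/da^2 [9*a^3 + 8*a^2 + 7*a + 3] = 54*a + 16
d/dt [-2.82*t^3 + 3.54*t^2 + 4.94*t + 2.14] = -8.46*t^2 + 7.08*t + 4.94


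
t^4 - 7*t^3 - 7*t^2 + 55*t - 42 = (t - 7)*(t - 2)*(t - 1)*(t + 3)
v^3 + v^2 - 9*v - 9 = (v - 3)*(v + 1)*(v + 3)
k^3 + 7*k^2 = k^2*(k + 7)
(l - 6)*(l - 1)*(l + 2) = l^3 - 5*l^2 - 8*l + 12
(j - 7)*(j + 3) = j^2 - 4*j - 21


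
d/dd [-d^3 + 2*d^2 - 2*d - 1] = -3*d^2 + 4*d - 2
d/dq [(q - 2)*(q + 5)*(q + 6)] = 3*q^2 + 18*q + 8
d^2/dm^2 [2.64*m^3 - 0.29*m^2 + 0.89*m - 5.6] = 15.84*m - 0.58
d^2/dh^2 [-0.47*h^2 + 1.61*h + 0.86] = -0.940000000000000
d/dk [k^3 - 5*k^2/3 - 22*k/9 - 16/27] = 3*k^2 - 10*k/3 - 22/9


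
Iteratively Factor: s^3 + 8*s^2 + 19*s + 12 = (s + 1)*(s^2 + 7*s + 12) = (s + 1)*(s + 4)*(s + 3)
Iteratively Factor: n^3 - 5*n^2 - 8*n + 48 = (n - 4)*(n^2 - n - 12) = (n - 4)^2*(n + 3)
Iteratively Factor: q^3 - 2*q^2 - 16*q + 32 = (q - 4)*(q^2 + 2*q - 8) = (q - 4)*(q - 2)*(q + 4)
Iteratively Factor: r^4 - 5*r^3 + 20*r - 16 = (r - 2)*(r^3 - 3*r^2 - 6*r + 8) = (r - 4)*(r - 2)*(r^2 + r - 2) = (r - 4)*(r - 2)*(r + 2)*(r - 1)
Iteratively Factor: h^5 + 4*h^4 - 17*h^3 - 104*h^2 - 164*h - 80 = (h + 2)*(h^4 + 2*h^3 - 21*h^2 - 62*h - 40) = (h - 5)*(h + 2)*(h^3 + 7*h^2 + 14*h + 8) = (h - 5)*(h + 2)^2*(h^2 + 5*h + 4) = (h - 5)*(h + 2)^2*(h + 4)*(h + 1)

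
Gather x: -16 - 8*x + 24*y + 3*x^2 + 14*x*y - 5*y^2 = 3*x^2 + x*(14*y - 8) - 5*y^2 + 24*y - 16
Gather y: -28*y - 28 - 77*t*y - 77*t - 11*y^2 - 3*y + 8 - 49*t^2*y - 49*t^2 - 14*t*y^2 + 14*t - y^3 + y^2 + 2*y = -49*t^2 - 63*t - y^3 + y^2*(-14*t - 10) + y*(-49*t^2 - 77*t - 29) - 20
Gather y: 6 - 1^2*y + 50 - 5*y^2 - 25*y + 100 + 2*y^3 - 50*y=2*y^3 - 5*y^2 - 76*y + 156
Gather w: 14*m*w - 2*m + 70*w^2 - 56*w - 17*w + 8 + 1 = -2*m + 70*w^2 + w*(14*m - 73) + 9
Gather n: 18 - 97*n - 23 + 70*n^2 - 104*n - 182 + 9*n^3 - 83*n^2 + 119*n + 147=9*n^3 - 13*n^2 - 82*n - 40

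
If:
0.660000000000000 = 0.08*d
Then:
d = 8.25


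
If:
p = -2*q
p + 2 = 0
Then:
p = -2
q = 1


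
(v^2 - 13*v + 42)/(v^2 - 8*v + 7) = (v - 6)/(v - 1)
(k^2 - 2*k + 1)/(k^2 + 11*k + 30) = (k^2 - 2*k + 1)/(k^2 + 11*k + 30)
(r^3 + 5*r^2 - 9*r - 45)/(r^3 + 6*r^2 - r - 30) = (r - 3)/(r - 2)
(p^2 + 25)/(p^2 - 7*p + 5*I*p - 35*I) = (p - 5*I)/(p - 7)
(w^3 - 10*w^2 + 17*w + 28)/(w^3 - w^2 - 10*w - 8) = (w - 7)/(w + 2)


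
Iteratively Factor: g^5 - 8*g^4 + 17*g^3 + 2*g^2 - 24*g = (g - 3)*(g^4 - 5*g^3 + 2*g^2 + 8*g) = (g - 3)*(g + 1)*(g^3 - 6*g^2 + 8*g) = (g - 3)*(g - 2)*(g + 1)*(g^2 - 4*g) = g*(g - 3)*(g - 2)*(g + 1)*(g - 4)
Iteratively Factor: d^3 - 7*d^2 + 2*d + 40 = (d - 4)*(d^2 - 3*d - 10) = (d - 4)*(d + 2)*(d - 5)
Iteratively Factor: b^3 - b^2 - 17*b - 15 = (b - 5)*(b^2 + 4*b + 3) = (b - 5)*(b + 1)*(b + 3)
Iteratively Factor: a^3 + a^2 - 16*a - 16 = (a + 1)*(a^2 - 16) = (a - 4)*(a + 1)*(a + 4)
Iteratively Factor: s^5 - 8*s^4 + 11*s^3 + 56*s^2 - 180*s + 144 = (s + 3)*(s^4 - 11*s^3 + 44*s^2 - 76*s + 48) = (s - 4)*(s + 3)*(s^3 - 7*s^2 + 16*s - 12) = (s - 4)*(s - 2)*(s + 3)*(s^2 - 5*s + 6) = (s - 4)*(s - 2)^2*(s + 3)*(s - 3)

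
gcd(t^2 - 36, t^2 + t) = 1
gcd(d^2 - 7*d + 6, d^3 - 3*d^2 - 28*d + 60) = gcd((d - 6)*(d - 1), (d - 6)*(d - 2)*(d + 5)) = d - 6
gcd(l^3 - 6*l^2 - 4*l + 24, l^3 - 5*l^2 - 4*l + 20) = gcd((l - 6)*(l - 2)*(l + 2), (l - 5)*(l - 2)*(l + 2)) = l^2 - 4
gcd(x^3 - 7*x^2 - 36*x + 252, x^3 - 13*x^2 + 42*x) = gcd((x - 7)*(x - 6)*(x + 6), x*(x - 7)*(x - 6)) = x^2 - 13*x + 42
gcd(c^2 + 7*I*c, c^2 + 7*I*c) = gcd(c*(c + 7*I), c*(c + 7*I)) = c^2 + 7*I*c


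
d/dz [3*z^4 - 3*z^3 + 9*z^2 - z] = 12*z^3 - 9*z^2 + 18*z - 1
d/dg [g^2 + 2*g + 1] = 2*g + 2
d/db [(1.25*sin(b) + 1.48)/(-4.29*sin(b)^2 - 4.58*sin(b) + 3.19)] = (5.3625*sin(b)^2 + 12.6984*sin(b) + 10.7659)*cos(b)/(18.4041*sin(b)^4 + 39.2964*sin(b)^3 - 6.3938*sin(b)^2 - 29.2204*sin(b) + 10.1761)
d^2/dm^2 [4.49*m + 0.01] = 0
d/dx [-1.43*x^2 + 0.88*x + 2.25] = 0.88 - 2.86*x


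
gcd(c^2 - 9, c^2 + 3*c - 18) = c - 3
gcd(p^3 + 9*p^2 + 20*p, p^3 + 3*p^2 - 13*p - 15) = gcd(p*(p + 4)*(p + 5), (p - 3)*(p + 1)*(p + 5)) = p + 5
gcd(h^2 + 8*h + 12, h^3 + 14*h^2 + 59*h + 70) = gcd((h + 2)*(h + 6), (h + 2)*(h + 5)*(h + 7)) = h + 2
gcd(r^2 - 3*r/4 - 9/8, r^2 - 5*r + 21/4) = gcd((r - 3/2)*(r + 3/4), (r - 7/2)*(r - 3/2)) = r - 3/2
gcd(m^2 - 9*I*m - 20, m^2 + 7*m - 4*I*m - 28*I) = m - 4*I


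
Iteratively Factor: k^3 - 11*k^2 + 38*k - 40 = (k - 2)*(k^2 - 9*k + 20) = (k - 4)*(k - 2)*(k - 5)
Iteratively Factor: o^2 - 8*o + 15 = (o - 5)*(o - 3)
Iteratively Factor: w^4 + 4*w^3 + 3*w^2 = (w)*(w^3 + 4*w^2 + 3*w) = w*(w + 3)*(w^2 + w) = w^2*(w + 3)*(w + 1)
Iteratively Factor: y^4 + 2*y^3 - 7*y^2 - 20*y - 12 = (y - 3)*(y^3 + 5*y^2 + 8*y + 4) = (y - 3)*(y + 1)*(y^2 + 4*y + 4) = (y - 3)*(y + 1)*(y + 2)*(y + 2)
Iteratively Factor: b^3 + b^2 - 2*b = (b - 1)*(b^2 + 2*b) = b*(b - 1)*(b + 2)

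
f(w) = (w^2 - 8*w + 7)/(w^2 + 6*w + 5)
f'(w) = (-2*w - 6)*(w^2 - 8*w + 7)/(w^2 + 6*w + 5)^2 + (2*w - 8)/(w^2 + 6*w + 5)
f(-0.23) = 2.42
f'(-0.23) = -5.96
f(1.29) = -0.11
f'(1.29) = -0.31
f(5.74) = -0.08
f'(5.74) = 0.07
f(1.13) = -0.06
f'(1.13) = -0.40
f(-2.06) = -8.90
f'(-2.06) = -1.48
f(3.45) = -0.23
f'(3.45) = 0.05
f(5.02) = -0.13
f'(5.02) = 0.07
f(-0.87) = 27.41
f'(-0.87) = -235.63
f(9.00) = 0.11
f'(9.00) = 0.05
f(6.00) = -0.06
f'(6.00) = 0.07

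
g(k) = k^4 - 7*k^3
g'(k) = 4*k^3 - 21*k^2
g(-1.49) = 28.08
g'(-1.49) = -59.85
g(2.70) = -84.64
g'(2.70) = -74.36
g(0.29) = -0.16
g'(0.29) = -1.67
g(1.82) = -31.23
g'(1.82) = -45.45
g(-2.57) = 162.45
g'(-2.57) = -206.60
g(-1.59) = 34.53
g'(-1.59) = -69.17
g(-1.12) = 11.41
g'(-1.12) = -31.96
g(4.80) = -243.30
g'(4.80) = -41.47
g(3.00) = -108.00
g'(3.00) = -81.00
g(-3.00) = 270.00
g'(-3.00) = -297.00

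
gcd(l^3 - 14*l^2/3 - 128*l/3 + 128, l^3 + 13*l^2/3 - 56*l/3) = l - 8/3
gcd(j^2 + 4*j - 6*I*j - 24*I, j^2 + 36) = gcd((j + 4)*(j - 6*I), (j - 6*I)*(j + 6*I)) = j - 6*I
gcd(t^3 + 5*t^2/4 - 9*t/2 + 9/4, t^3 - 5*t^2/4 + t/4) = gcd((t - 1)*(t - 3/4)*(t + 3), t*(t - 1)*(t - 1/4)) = t - 1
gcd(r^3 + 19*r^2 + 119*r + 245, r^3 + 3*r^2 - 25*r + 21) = r + 7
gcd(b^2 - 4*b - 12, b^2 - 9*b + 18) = b - 6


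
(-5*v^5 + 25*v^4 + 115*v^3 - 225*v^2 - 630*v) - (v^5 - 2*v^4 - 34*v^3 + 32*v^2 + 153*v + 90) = -6*v^5 + 27*v^4 + 149*v^3 - 257*v^2 - 783*v - 90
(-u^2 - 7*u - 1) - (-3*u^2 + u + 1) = 2*u^2 - 8*u - 2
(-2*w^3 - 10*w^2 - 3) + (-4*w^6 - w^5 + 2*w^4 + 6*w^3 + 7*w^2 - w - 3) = -4*w^6 - w^5 + 2*w^4 + 4*w^3 - 3*w^2 - w - 6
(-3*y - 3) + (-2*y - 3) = -5*y - 6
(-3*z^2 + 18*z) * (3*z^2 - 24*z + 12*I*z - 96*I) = -9*z^4 + 126*z^3 - 36*I*z^3 - 432*z^2 + 504*I*z^2 - 1728*I*z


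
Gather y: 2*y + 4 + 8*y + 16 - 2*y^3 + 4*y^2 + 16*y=-2*y^3 + 4*y^2 + 26*y + 20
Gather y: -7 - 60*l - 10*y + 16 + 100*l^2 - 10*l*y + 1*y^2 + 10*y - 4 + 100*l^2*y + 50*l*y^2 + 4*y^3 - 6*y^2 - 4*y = 100*l^2 - 60*l + 4*y^3 + y^2*(50*l - 5) + y*(100*l^2 - 10*l - 4) + 5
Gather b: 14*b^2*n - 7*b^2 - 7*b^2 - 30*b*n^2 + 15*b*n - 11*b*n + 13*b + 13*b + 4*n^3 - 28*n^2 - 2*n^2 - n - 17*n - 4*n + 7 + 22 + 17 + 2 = b^2*(14*n - 14) + b*(-30*n^2 + 4*n + 26) + 4*n^3 - 30*n^2 - 22*n + 48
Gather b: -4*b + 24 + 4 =28 - 4*b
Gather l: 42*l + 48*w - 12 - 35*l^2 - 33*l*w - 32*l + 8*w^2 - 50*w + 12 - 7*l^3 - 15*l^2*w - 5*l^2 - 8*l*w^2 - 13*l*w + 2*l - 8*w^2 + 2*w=-7*l^3 + l^2*(-15*w - 40) + l*(-8*w^2 - 46*w + 12)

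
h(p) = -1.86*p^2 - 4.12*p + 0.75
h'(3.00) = -15.28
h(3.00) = -28.35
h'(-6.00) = 18.20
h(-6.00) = -41.49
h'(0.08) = -4.42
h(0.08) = 0.41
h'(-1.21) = 0.38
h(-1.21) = 3.01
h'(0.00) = -4.12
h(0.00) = 0.75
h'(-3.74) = 9.79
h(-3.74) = -9.86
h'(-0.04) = -3.97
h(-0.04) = 0.91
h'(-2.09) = 3.65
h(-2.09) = 1.24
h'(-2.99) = 7.00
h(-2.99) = -3.56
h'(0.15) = -4.68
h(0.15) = 0.09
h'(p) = -3.72*p - 4.12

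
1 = 1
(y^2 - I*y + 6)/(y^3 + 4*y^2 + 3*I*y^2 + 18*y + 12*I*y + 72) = (y + 2*I)/(y^2 + y*(4 + 6*I) + 24*I)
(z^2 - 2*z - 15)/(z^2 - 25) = (z + 3)/(z + 5)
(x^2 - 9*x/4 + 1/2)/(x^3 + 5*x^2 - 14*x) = (x - 1/4)/(x*(x + 7))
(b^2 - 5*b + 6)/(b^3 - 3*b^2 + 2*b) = (b - 3)/(b*(b - 1))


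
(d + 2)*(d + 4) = d^2 + 6*d + 8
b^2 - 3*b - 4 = (b - 4)*(b + 1)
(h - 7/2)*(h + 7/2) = h^2 - 49/4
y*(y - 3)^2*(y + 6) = y^4 - 27*y^2 + 54*y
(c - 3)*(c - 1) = c^2 - 4*c + 3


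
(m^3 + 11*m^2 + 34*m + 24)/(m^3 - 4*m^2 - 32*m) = (m^2 + 7*m + 6)/(m*(m - 8))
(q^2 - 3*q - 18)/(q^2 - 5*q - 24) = (q - 6)/(q - 8)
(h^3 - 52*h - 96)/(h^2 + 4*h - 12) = (h^2 - 6*h - 16)/(h - 2)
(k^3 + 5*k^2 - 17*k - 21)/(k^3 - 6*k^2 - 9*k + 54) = (k^2 + 8*k + 7)/(k^2 - 3*k - 18)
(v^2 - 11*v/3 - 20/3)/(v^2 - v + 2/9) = 3*(3*v^2 - 11*v - 20)/(9*v^2 - 9*v + 2)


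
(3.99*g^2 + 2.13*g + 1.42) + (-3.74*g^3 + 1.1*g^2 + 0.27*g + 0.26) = -3.74*g^3 + 5.09*g^2 + 2.4*g + 1.68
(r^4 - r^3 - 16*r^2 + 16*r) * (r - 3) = r^5 - 4*r^4 - 13*r^3 + 64*r^2 - 48*r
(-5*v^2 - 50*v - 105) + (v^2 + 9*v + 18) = -4*v^2 - 41*v - 87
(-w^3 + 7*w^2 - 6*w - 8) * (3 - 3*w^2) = 3*w^5 - 21*w^4 + 15*w^3 + 45*w^2 - 18*w - 24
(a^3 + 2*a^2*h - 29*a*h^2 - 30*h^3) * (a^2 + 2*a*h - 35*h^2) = a^5 + 4*a^4*h - 60*a^3*h^2 - 158*a^2*h^3 + 955*a*h^4 + 1050*h^5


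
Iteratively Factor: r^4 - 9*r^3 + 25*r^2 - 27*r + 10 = (r - 1)*(r^3 - 8*r^2 + 17*r - 10) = (r - 5)*(r - 1)*(r^2 - 3*r + 2) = (r - 5)*(r - 1)^2*(r - 2)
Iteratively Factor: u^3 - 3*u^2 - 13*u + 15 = (u - 1)*(u^2 - 2*u - 15) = (u - 1)*(u + 3)*(u - 5)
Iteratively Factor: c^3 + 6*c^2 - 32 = (c + 4)*(c^2 + 2*c - 8) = (c + 4)^2*(c - 2)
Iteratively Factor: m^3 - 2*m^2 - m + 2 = (m - 1)*(m^2 - m - 2) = (m - 1)*(m + 1)*(m - 2)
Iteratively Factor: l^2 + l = (l + 1)*(l)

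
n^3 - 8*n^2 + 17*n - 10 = (n - 5)*(n - 2)*(n - 1)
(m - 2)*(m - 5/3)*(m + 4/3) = m^3 - 7*m^2/3 - 14*m/9 + 40/9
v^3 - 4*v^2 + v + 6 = (v - 3)*(v - 2)*(v + 1)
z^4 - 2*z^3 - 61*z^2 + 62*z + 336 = (z - 8)*(z - 3)*(z + 2)*(z + 7)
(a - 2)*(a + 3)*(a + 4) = a^3 + 5*a^2 - 2*a - 24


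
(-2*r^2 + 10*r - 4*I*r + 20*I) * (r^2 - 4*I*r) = -2*r^4 + 10*r^3 + 4*I*r^3 - 16*r^2 - 20*I*r^2 + 80*r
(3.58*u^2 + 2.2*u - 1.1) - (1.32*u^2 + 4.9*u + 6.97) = 2.26*u^2 - 2.7*u - 8.07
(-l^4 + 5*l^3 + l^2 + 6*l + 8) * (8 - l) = l^5 - 13*l^4 + 39*l^3 + 2*l^2 + 40*l + 64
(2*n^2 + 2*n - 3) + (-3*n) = 2*n^2 - n - 3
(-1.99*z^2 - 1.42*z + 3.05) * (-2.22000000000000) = 4.4178*z^2 + 3.1524*z - 6.771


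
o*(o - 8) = o^2 - 8*o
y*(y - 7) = y^2 - 7*y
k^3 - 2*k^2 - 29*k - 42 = (k - 7)*(k + 2)*(k + 3)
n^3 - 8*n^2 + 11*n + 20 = (n - 5)*(n - 4)*(n + 1)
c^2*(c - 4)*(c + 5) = c^4 + c^3 - 20*c^2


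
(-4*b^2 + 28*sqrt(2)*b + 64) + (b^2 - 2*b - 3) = -3*b^2 - 2*b + 28*sqrt(2)*b + 61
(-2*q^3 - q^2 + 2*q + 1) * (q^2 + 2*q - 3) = -2*q^5 - 5*q^4 + 6*q^3 + 8*q^2 - 4*q - 3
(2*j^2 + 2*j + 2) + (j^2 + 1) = 3*j^2 + 2*j + 3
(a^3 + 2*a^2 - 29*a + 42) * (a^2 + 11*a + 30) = a^5 + 13*a^4 + 23*a^3 - 217*a^2 - 408*a + 1260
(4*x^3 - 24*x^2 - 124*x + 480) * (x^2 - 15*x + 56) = 4*x^5 - 84*x^4 + 460*x^3 + 996*x^2 - 14144*x + 26880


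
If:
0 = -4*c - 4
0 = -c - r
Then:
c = -1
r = 1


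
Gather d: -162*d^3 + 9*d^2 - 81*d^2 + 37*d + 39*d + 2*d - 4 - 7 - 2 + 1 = -162*d^3 - 72*d^2 + 78*d - 12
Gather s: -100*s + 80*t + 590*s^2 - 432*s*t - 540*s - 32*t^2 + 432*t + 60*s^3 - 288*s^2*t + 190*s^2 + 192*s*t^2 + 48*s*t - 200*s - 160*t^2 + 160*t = 60*s^3 + s^2*(780 - 288*t) + s*(192*t^2 - 384*t - 840) - 192*t^2 + 672*t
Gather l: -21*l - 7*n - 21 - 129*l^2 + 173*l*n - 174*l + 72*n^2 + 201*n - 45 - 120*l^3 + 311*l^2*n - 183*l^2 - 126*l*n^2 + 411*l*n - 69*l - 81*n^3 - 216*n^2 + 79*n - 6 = -120*l^3 + l^2*(311*n - 312) + l*(-126*n^2 + 584*n - 264) - 81*n^3 - 144*n^2 + 273*n - 72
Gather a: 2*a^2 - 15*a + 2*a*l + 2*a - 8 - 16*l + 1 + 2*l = 2*a^2 + a*(2*l - 13) - 14*l - 7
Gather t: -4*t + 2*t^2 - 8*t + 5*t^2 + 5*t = 7*t^2 - 7*t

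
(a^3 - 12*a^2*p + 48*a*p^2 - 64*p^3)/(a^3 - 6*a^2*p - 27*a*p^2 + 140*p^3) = (-a^2 + 8*a*p - 16*p^2)/(-a^2 + 2*a*p + 35*p^2)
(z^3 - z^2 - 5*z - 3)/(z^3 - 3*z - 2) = (z - 3)/(z - 2)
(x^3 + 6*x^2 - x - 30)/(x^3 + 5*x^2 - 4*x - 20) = (x + 3)/(x + 2)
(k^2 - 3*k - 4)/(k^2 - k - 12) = (k + 1)/(k + 3)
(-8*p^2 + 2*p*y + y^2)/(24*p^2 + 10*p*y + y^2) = (-2*p + y)/(6*p + y)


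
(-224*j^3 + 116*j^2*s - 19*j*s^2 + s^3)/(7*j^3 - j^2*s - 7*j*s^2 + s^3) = (32*j^2 - 12*j*s + s^2)/(-j^2 + s^2)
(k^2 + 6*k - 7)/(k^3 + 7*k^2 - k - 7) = 1/(k + 1)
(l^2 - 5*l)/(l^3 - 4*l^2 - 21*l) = (5 - l)/(-l^2 + 4*l + 21)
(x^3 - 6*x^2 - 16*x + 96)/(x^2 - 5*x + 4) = (x^2 - 2*x - 24)/(x - 1)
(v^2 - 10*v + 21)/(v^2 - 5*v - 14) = (v - 3)/(v + 2)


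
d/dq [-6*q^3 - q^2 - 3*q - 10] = -18*q^2 - 2*q - 3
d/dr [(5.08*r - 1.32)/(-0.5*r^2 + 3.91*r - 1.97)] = (2.54*r^2 - 1.32*r - 4.8464)/(0.25*r^4 - 3.91*r^3 + 17.2581*r^2 - 15.4054*r + 3.8809)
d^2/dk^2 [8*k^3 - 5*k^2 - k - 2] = 48*k - 10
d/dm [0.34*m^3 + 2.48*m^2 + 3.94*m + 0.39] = 1.02*m^2 + 4.96*m + 3.94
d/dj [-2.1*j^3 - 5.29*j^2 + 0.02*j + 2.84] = -6.3*j^2 - 10.58*j + 0.02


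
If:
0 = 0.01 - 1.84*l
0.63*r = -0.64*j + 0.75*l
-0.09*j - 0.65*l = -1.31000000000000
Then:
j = 14.52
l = 0.01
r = -14.74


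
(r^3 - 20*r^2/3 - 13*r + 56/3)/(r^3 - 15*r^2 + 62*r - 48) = (r + 7/3)/(r - 6)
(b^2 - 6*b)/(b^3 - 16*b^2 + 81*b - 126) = b/(b^2 - 10*b + 21)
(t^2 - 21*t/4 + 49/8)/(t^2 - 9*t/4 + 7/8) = (2*t - 7)/(2*t - 1)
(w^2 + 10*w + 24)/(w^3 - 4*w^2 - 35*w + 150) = (w + 4)/(w^2 - 10*w + 25)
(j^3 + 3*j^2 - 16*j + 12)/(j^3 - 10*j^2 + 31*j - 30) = (j^2 + 5*j - 6)/(j^2 - 8*j + 15)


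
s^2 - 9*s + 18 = (s - 6)*(s - 3)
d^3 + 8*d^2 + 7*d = d*(d + 1)*(d + 7)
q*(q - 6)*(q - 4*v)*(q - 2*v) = q^4 - 6*q^3*v - 6*q^3 + 8*q^2*v^2 + 36*q^2*v - 48*q*v^2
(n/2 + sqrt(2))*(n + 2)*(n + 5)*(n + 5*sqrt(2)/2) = n^4/2 + 9*sqrt(2)*n^3/4 + 7*n^3/2 + 10*n^2 + 63*sqrt(2)*n^2/4 + 45*sqrt(2)*n/2 + 35*n + 50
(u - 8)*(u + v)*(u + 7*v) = u^3 + 8*u^2*v - 8*u^2 + 7*u*v^2 - 64*u*v - 56*v^2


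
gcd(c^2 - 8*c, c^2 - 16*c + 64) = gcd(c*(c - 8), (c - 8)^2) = c - 8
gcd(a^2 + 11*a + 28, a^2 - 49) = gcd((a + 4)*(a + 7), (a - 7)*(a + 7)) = a + 7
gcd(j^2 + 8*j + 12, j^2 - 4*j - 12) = j + 2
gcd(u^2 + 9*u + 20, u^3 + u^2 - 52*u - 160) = u^2 + 9*u + 20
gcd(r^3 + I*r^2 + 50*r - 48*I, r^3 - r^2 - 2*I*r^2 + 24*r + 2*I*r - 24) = r - 6*I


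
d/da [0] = 0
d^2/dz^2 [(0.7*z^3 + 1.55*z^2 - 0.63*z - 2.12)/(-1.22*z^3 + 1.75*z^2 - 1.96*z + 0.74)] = (-7.60304*z^6 + 15.669192*z^5 + 44.449236*z^4 - 105.362362*z^3 + 94.331412*z^2 - 39.341004*z + 10.927528)/(1.815848*z^9 - 7.8141*z^8 + 19.960542*z^7 - 33.771223*z^6 + 41.547156*z^5 - 37.584078*z^4 + 24.762952*z^3 - 11.403252*z^2 + 3.219888*z - 0.405224)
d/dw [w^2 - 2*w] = 2*w - 2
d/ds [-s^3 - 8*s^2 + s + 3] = -3*s^2 - 16*s + 1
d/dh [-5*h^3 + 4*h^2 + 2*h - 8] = -15*h^2 + 8*h + 2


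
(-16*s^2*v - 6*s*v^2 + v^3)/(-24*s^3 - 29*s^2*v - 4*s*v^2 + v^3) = v*(2*s + v)/(3*s^2 + 4*s*v + v^2)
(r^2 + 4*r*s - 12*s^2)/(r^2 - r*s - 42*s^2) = (r - 2*s)/(r - 7*s)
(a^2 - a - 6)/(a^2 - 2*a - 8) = (a - 3)/(a - 4)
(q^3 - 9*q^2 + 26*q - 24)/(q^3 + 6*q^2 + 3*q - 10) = (q^3 - 9*q^2 + 26*q - 24)/(q^3 + 6*q^2 + 3*q - 10)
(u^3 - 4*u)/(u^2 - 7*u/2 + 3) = 2*u*(u + 2)/(2*u - 3)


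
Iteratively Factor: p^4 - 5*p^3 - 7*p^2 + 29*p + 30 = (p - 3)*(p^3 - 2*p^2 - 13*p - 10) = (p - 3)*(p + 2)*(p^2 - 4*p - 5) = (p - 5)*(p - 3)*(p + 2)*(p + 1)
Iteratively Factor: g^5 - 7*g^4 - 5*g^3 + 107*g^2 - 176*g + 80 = (g - 5)*(g^4 - 2*g^3 - 15*g^2 + 32*g - 16) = (g - 5)*(g - 1)*(g^3 - g^2 - 16*g + 16) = (g - 5)*(g - 4)*(g - 1)*(g^2 + 3*g - 4) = (g - 5)*(g - 4)*(g - 1)*(g + 4)*(g - 1)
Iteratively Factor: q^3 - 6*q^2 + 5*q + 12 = (q - 3)*(q^2 - 3*q - 4) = (q - 3)*(q + 1)*(q - 4)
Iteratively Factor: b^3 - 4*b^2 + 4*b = (b - 2)*(b^2 - 2*b) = b*(b - 2)*(b - 2)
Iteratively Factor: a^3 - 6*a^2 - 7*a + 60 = (a - 5)*(a^2 - a - 12) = (a - 5)*(a + 3)*(a - 4)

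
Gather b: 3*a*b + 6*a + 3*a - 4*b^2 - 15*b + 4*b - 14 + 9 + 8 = 9*a - 4*b^2 + b*(3*a - 11) + 3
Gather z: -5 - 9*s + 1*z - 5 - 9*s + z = -18*s + 2*z - 10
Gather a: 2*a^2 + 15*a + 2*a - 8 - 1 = 2*a^2 + 17*a - 9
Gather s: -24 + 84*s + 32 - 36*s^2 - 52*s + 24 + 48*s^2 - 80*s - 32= 12*s^2 - 48*s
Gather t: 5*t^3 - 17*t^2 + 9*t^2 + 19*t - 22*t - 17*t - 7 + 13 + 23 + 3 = 5*t^3 - 8*t^2 - 20*t + 32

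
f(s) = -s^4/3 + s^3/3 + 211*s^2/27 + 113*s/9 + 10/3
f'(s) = -4*s^3/3 + s^2 + 422*s/27 + 113/9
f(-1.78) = 0.52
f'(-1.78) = -4.58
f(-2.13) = 1.96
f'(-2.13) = -3.31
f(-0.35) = -0.12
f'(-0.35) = 7.26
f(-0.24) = 0.76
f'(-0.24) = 8.88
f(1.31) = 32.96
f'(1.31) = 31.75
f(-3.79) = -18.92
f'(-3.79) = 40.27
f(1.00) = 23.70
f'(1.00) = 27.85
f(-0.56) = -1.34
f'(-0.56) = 4.35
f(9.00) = -1194.67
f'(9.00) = -737.78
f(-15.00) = -16426.67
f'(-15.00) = 4503.11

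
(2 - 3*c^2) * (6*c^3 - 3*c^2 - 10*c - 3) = -18*c^5 + 9*c^4 + 42*c^3 + 3*c^2 - 20*c - 6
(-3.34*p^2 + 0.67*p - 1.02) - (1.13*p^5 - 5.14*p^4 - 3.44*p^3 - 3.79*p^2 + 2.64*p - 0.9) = -1.13*p^5 + 5.14*p^4 + 3.44*p^3 + 0.45*p^2 - 1.97*p - 0.12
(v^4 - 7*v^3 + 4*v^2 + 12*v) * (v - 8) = v^5 - 15*v^4 + 60*v^3 - 20*v^2 - 96*v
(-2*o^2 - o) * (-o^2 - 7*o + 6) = 2*o^4 + 15*o^3 - 5*o^2 - 6*o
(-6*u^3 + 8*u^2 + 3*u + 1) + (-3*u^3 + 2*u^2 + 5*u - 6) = -9*u^3 + 10*u^2 + 8*u - 5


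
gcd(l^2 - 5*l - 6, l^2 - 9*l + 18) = l - 6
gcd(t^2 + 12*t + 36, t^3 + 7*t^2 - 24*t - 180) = t^2 + 12*t + 36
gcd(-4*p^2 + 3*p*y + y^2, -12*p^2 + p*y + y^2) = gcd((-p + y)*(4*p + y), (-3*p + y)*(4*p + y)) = 4*p + y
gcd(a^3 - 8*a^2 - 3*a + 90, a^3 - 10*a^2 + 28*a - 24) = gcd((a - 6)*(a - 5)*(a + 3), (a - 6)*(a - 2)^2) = a - 6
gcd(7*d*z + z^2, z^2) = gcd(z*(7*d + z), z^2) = z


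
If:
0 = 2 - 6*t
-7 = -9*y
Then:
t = 1/3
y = 7/9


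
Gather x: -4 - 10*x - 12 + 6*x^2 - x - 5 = 6*x^2 - 11*x - 21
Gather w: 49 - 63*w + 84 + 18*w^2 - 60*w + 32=18*w^2 - 123*w + 165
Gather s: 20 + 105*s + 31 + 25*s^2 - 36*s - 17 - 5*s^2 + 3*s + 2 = 20*s^2 + 72*s + 36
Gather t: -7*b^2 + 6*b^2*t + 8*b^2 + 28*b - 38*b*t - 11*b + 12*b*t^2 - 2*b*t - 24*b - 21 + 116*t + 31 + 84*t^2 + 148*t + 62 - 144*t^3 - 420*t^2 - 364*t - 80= b^2 - 7*b - 144*t^3 + t^2*(12*b - 336) + t*(6*b^2 - 40*b - 100) - 8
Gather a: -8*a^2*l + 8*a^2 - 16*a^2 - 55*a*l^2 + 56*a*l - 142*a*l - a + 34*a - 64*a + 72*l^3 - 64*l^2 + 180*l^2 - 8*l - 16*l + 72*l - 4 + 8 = a^2*(-8*l - 8) + a*(-55*l^2 - 86*l - 31) + 72*l^3 + 116*l^2 + 48*l + 4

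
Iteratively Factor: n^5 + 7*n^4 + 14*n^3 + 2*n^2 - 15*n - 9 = (n + 3)*(n^4 + 4*n^3 + 2*n^2 - 4*n - 3) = (n + 1)*(n + 3)*(n^3 + 3*n^2 - n - 3) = (n - 1)*(n + 1)*(n + 3)*(n^2 + 4*n + 3) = (n - 1)*(n + 1)^2*(n + 3)*(n + 3)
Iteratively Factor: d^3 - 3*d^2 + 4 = (d + 1)*(d^2 - 4*d + 4) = (d - 2)*(d + 1)*(d - 2)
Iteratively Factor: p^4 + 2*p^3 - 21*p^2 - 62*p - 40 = (p - 5)*(p^3 + 7*p^2 + 14*p + 8) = (p - 5)*(p + 2)*(p^2 + 5*p + 4) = (p - 5)*(p + 2)*(p + 4)*(p + 1)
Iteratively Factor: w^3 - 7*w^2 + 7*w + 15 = (w - 3)*(w^2 - 4*w - 5) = (w - 3)*(w + 1)*(w - 5)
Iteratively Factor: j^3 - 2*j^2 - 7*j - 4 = (j - 4)*(j^2 + 2*j + 1) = (j - 4)*(j + 1)*(j + 1)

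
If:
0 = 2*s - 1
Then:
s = 1/2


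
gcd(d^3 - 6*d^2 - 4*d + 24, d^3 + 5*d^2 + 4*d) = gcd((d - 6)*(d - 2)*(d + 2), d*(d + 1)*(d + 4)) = 1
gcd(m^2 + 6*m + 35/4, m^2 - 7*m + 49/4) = 1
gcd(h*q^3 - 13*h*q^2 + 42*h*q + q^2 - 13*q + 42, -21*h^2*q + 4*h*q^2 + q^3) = 1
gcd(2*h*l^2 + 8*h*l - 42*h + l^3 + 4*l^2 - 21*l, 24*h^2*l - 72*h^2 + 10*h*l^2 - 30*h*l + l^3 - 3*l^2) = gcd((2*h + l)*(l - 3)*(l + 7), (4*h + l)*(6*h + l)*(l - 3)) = l - 3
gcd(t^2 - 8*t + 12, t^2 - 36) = t - 6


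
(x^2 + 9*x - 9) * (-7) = -7*x^2 - 63*x + 63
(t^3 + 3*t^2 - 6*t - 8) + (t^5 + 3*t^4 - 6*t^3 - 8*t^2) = t^5 + 3*t^4 - 5*t^3 - 5*t^2 - 6*t - 8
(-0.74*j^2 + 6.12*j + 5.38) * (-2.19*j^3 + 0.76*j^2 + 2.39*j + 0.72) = 1.6206*j^5 - 13.9652*j^4 - 8.8996*j^3 + 18.1828*j^2 + 17.2646*j + 3.8736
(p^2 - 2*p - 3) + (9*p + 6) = p^2 + 7*p + 3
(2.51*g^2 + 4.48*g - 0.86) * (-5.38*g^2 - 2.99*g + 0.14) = -13.5038*g^4 - 31.6073*g^3 - 8.417*g^2 + 3.1986*g - 0.1204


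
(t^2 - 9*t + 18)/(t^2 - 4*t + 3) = (t - 6)/(t - 1)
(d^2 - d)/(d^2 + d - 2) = d/(d + 2)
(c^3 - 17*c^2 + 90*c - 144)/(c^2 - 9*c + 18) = c - 8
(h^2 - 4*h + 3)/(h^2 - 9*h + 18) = (h - 1)/(h - 6)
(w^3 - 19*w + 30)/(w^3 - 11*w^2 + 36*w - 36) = (w + 5)/(w - 6)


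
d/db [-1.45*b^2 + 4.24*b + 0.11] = 4.24 - 2.9*b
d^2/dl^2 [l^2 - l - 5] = 2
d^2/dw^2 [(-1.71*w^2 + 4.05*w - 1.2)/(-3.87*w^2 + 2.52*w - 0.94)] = (-2.8421709430404e-14*w^4 - 87.959682*w^3 + 70.509852*w^2 + 18.18126*w - 9.655128)/(57.960603*w^6 - 113.225364*w^5 + 115.963002*w^4 - 71.006544*w^3 + 28.166724*w^2 - 6.680016*w + 0.830584)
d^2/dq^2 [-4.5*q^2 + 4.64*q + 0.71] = -9.00000000000000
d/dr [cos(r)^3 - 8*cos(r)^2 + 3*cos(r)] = (-3*cos(r)^2 + 16*cos(r) - 3)*sin(r)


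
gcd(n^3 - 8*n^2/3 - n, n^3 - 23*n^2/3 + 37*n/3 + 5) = n^2 - 8*n/3 - 1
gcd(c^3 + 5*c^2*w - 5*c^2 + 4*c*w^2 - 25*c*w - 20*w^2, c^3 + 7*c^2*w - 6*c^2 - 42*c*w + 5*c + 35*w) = c - 5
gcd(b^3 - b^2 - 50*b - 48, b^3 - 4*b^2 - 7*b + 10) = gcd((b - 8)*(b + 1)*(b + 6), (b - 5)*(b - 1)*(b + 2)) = 1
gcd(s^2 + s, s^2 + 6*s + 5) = s + 1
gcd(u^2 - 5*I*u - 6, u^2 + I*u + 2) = 1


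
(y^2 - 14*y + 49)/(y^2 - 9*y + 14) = (y - 7)/(y - 2)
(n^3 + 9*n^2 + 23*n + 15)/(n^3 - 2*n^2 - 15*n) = (n^2 + 6*n + 5)/(n*(n - 5))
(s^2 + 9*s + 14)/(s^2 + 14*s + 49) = (s + 2)/(s + 7)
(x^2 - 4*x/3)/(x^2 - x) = (x - 4/3)/(x - 1)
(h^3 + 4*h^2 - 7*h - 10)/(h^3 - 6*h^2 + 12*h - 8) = (h^2 + 6*h + 5)/(h^2 - 4*h + 4)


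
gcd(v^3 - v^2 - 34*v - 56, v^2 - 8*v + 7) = v - 7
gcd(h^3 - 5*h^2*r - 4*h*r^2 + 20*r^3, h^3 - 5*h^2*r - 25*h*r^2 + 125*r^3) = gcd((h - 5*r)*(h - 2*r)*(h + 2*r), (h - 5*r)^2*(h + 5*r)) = -h + 5*r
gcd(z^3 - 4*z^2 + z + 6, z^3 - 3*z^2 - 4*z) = z + 1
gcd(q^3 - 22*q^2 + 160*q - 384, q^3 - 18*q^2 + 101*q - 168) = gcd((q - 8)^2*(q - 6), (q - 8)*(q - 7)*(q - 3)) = q - 8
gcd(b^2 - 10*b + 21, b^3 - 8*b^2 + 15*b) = b - 3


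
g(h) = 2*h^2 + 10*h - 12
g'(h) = 4*h + 10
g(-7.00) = 16.00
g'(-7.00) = -18.00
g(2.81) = 31.89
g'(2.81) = 21.24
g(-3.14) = -23.68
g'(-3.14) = -2.56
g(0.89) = -1.52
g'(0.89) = 13.56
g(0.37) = -8.03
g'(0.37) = 11.48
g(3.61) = 50.16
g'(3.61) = 24.44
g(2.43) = 24.11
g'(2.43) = 19.72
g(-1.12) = -20.69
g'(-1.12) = 5.52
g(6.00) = 120.00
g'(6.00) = 34.00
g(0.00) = -12.00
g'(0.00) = 10.00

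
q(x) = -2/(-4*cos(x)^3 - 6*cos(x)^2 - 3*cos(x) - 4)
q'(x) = -2*(-12*sin(x)*cos(x)^2 - 12*sin(x)*cos(x) - 3*sin(x))/(-4*cos(x)^3 - 6*cos(x)^2 - 3*cos(x) - 4)^2 = 6*(2*cos(x) + 1)^2*sin(x)/(6*cos(x) + 3*cos(2*x) + cos(3*x) + 7)^2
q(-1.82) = 0.56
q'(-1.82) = -0.12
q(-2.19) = 0.57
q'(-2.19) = -0.01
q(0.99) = 0.25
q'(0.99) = 0.34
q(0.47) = 0.14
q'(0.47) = 0.10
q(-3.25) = 0.66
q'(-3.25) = 0.07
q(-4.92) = 0.41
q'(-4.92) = 0.49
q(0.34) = 0.13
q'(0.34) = 0.07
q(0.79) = 0.19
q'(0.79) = 0.23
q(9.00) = 0.62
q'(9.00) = 0.16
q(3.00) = 0.66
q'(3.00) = 0.09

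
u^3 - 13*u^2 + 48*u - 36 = (u - 6)^2*(u - 1)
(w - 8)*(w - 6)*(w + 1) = w^3 - 13*w^2 + 34*w + 48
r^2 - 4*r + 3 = (r - 3)*(r - 1)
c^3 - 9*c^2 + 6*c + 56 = (c - 7)*(c - 4)*(c + 2)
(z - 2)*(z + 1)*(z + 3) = z^3 + 2*z^2 - 5*z - 6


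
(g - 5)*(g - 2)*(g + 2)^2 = g^4 - 3*g^3 - 14*g^2 + 12*g + 40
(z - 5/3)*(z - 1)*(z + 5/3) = z^3 - z^2 - 25*z/9 + 25/9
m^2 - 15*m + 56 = (m - 8)*(m - 7)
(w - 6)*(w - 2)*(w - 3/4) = w^3 - 35*w^2/4 + 18*w - 9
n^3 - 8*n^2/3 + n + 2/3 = (n - 2)*(n - 1)*(n + 1/3)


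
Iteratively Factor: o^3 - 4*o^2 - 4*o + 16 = (o + 2)*(o^2 - 6*o + 8) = (o - 4)*(o + 2)*(o - 2)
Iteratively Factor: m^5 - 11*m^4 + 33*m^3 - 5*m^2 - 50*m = (m)*(m^4 - 11*m^3 + 33*m^2 - 5*m - 50) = m*(m - 5)*(m^3 - 6*m^2 + 3*m + 10) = m*(m - 5)^2*(m^2 - m - 2) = m*(m - 5)^2*(m - 2)*(m + 1)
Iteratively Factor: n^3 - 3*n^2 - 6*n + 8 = (n - 4)*(n^2 + n - 2) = (n - 4)*(n + 2)*(n - 1)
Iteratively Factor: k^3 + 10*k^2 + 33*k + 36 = (k + 3)*(k^2 + 7*k + 12) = (k + 3)^2*(k + 4)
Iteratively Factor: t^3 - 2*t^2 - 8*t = (t + 2)*(t^2 - 4*t) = t*(t + 2)*(t - 4)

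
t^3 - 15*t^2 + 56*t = t*(t - 8)*(t - 7)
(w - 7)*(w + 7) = w^2 - 49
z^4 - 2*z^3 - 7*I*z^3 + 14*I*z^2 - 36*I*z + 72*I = (z - 2)*(z - 6*I)*(z - 3*I)*(z + 2*I)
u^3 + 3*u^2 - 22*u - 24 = (u - 4)*(u + 1)*(u + 6)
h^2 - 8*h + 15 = (h - 5)*(h - 3)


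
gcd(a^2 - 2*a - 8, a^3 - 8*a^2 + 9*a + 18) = 1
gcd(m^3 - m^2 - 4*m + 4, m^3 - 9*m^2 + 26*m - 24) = m - 2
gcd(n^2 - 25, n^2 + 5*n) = n + 5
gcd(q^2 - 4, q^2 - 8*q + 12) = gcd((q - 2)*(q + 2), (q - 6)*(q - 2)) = q - 2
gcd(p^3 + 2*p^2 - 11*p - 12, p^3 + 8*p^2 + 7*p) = p + 1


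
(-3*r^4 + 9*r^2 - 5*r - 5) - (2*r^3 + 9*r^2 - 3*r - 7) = -3*r^4 - 2*r^3 - 2*r + 2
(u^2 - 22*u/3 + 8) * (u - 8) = u^3 - 46*u^2/3 + 200*u/3 - 64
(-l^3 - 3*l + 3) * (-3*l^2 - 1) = 3*l^5 + 10*l^3 - 9*l^2 + 3*l - 3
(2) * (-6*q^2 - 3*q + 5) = -12*q^2 - 6*q + 10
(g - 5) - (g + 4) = -9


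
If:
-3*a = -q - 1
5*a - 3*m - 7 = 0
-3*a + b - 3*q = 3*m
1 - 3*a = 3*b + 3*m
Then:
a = 38/59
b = 56/59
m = -223/177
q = 55/59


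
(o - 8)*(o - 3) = o^2 - 11*o + 24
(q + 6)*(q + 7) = q^2 + 13*q + 42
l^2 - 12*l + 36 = (l - 6)^2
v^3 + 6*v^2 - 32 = (v - 2)*(v + 4)^2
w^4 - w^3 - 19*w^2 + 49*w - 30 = (w - 3)*(w - 2)*(w - 1)*(w + 5)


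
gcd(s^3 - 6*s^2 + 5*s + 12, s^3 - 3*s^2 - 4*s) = s^2 - 3*s - 4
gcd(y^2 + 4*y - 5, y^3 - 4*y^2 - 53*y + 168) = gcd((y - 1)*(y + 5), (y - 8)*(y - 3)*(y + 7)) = 1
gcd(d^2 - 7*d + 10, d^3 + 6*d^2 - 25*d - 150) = d - 5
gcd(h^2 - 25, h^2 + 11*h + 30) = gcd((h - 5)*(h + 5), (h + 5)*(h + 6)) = h + 5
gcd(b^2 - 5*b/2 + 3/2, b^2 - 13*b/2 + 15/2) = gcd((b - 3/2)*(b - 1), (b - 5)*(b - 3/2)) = b - 3/2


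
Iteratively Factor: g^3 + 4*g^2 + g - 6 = (g + 2)*(g^2 + 2*g - 3) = (g + 2)*(g + 3)*(g - 1)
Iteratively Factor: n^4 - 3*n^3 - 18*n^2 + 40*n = (n)*(n^3 - 3*n^2 - 18*n + 40) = n*(n + 4)*(n^2 - 7*n + 10) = n*(n - 5)*(n + 4)*(n - 2)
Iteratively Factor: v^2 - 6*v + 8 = (v - 2)*(v - 4)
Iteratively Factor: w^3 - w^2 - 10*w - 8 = (w - 4)*(w^2 + 3*w + 2) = (w - 4)*(w + 1)*(w + 2)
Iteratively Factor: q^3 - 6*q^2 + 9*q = (q)*(q^2 - 6*q + 9) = q*(q - 3)*(q - 3)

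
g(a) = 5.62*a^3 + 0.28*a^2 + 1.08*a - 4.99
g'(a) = 16.86*a^2 + 0.56*a + 1.08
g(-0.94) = -10.43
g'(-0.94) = 15.45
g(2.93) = 141.94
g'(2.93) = 147.46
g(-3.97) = -356.51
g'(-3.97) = 264.59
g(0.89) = 0.15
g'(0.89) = 14.93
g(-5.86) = -1132.62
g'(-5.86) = 576.76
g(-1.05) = -12.32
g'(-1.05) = 19.08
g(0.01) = -4.98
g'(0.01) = 1.09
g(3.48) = 239.01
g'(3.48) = 207.21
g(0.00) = -4.99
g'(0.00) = 1.08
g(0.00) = -4.99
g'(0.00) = 1.08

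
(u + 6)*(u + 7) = u^2 + 13*u + 42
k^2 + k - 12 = (k - 3)*(k + 4)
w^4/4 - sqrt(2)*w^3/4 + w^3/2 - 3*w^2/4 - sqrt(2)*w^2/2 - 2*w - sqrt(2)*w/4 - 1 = (w/2 + 1/2)*(w/2 + sqrt(2)/2)*(w + 1)*(w - 2*sqrt(2))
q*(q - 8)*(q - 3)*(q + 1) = q^4 - 10*q^3 + 13*q^2 + 24*q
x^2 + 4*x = x*(x + 4)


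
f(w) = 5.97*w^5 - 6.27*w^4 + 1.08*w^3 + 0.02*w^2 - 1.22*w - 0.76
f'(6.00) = 33383.98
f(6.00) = 38522.72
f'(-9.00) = 214390.03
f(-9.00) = -394435.48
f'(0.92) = 3.41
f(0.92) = -1.58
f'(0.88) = 2.13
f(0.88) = -1.69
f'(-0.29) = -0.14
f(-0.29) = -0.49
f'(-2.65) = 1960.22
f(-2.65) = -1106.89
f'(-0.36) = 0.86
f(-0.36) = -0.51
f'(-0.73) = 18.71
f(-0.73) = -3.30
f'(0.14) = -1.21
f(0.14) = -0.93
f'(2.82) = 1349.95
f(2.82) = 688.34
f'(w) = 29.85*w^4 - 25.08*w^3 + 3.24*w^2 + 0.04*w - 1.22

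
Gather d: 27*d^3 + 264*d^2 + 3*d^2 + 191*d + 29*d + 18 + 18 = 27*d^3 + 267*d^2 + 220*d + 36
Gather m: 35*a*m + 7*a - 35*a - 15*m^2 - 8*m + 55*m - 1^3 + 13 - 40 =-28*a - 15*m^2 + m*(35*a + 47) - 28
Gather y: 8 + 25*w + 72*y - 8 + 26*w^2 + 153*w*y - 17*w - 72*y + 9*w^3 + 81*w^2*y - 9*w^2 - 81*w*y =9*w^3 + 17*w^2 + 8*w + y*(81*w^2 + 72*w)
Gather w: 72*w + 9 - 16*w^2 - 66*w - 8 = -16*w^2 + 6*w + 1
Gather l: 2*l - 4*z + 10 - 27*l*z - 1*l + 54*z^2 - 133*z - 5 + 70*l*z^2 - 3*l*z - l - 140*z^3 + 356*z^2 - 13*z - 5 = l*(70*z^2 - 30*z) - 140*z^3 + 410*z^2 - 150*z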